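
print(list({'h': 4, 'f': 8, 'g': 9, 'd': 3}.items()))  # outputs [('h', 4), ('f', 8), ('g', 9), ('d', 3)]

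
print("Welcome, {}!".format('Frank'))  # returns Welcome, Frank!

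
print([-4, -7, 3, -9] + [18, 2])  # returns [-4, -7, 3, -9, 18, 2]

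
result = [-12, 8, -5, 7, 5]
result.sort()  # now [-12, -5, 5, 7, 8]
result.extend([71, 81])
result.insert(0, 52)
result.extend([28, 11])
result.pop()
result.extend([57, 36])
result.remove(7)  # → [52, -12, -5, 5, 8, 71, 81, 28, 57, 36]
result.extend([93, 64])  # [52, -12, -5, 5, 8, 71, 81, 28, 57, 36, 93, 64]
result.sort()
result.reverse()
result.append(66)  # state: [93, 81, 71, 64, 57, 52, 36, 28, 8, 5, -5, -12, 66]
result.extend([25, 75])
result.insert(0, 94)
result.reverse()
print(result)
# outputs [75, 25, 66, -12, -5, 5, 8, 28, 36, 52, 57, 64, 71, 81, 93, 94]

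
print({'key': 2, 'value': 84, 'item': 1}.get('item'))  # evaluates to 1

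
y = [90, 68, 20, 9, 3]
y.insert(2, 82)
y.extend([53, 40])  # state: [90, 68, 82, 20, 9, 3, 53, 40]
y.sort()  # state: [3, 9, 20, 40, 53, 68, 82, 90]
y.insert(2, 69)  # [3, 9, 69, 20, 40, 53, 68, 82, 90]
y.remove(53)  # [3, 9, 69, 20, 40, 68, 82, 90]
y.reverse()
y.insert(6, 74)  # [90, 82, 68, 40, 20, 69, 74, 9, 3]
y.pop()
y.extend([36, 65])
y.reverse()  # [65, 36, 9, 74, 69, 20, 40, 68, 82, 90]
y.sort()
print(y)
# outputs [9, 20, 36, 40, 65, 68, 69, 74, 82, 90]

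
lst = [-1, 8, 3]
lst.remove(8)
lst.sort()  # [-1, 3]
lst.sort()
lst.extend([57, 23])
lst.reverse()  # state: [23, 57, 3, -1]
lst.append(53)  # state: [23, 57, 3, -1, 53]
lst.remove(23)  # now [57, 3, -1, 53]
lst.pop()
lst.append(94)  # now [57, 3, -1, 94]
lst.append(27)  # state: [57, 3, -1, 94, 27]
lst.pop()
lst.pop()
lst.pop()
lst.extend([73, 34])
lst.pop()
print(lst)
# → [57, 3, 73]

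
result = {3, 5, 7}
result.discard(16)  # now {3, 5, 7}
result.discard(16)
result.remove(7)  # {3, 5}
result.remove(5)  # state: {3}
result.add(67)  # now {3, 67}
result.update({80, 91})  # {3, 67, 80, 91}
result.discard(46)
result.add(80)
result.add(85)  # {3, 67, 80, 85, 91}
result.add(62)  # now {3, 62, 67, 80, 85, 91}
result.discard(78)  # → {3, 62, 67, 80, 85, 91}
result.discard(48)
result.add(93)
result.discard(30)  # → {3, 62, 67, 80, 85, 91, 93}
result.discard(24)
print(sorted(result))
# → [3, 62, 67, 80, 85, 91, 93]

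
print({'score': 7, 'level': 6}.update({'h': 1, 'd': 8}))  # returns None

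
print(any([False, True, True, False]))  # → True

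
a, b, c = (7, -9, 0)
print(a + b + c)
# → -2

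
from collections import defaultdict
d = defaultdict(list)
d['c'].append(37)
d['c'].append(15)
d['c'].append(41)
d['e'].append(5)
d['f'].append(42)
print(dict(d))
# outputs {'c': [37, 15, 41], 'e': [5], 'f': [42]}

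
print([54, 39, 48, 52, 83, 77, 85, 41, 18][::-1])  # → [18, 41, 85, 77, 83, 52, 48, 39, 54]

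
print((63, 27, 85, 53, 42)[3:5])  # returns (53, 42)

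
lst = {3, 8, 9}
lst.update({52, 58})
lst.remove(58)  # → {3, 8, 9, 52}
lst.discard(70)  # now {3, 8, 9, 52}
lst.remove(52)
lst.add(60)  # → {3, 8, 9, 60}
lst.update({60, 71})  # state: {3, 8, 9, 60, 71}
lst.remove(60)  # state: {3, 8, 9, 71}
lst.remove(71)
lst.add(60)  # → {3, 8, 9, 60}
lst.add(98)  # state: {3, 8, 9, 60, 98}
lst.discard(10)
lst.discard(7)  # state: {3, 8, 9, 60, 98}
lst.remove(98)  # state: {3, 8, 9, 60}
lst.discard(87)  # {3, 8, 9, 60}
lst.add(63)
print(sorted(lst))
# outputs [3, 8, 9, 60, 63]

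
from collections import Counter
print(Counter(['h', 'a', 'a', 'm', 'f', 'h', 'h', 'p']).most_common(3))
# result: [('h', 3), ('a', 2), ('m', 1)]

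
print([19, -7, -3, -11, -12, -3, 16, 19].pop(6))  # 16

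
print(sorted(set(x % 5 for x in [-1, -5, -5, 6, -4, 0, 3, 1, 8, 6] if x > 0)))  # [1, 3]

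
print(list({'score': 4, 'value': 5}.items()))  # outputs [('score', 4), ('value', 5)]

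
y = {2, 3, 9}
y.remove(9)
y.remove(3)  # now {2}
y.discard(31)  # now {2}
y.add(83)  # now {2, 83}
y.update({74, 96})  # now {2, 74, 83, 96}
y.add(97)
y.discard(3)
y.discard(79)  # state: {2, 74, 83, 96, 97}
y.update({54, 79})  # {2, 54, 74, 79, 83, 96, 97}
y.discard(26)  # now {2, 54, 74, 79, 83, 96, 97}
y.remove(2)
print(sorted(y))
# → [54, 74, 79, 83, 96, 97]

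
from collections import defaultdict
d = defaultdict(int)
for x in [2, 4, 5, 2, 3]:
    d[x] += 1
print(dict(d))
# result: {2: 2, 4: 1, 5: 1, 3: 1}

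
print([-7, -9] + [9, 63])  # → [-7, -9, 9, 63]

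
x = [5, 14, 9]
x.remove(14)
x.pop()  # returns 9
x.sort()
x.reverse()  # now [5]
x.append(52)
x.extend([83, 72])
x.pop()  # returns 72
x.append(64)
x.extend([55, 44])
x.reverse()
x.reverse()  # [5, 52, 83, 64, 55, 44]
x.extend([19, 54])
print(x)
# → [5, 52, 83, 64, 55, 44, 19, 54]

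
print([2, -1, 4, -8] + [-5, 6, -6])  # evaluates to [2, -1, 4, -8, -5, 6, -6]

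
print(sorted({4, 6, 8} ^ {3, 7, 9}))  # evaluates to [3, 4, 6, 7, 8, 9]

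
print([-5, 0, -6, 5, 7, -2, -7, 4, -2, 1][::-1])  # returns [1, -2, 4, -7, -2, 7, 5, -6, 0, -5]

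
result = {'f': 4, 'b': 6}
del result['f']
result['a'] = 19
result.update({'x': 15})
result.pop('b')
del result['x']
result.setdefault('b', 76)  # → 76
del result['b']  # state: {'a': 19}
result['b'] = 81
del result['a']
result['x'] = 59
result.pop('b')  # 81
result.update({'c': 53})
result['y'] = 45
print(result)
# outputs {'x': 59, 'c': 53, 'y': 45}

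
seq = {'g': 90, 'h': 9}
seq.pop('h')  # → 9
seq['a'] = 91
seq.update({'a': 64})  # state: {'g': 90, 'a': 64}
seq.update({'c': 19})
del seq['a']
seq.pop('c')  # 19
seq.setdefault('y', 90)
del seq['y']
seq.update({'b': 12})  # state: {'g': 90, 'b': 12}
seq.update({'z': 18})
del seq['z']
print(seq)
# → {'g': 90, 'b': 12}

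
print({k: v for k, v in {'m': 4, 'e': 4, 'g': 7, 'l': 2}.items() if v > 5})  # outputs {'g': 7}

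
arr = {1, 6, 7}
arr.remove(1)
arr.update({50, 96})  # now {6, 7, 50, 96}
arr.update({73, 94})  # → {6, 7, 50, 73, 94, 96}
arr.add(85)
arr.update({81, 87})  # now {6, 7, 50, 73, 81, 85, 87, 94, 96}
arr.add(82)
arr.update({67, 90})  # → {6, 7, 50, 67, 73, 81, 82, 85, 87, 90, 94, 96}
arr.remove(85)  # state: {6, 7, 50, 67, 73, 81, 82, 87, 90, 94, 96}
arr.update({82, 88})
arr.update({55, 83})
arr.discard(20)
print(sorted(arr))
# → [6, 7, 50, 55, 67, 73, 81, 82, 83, 87, 88, 90, 94, 96]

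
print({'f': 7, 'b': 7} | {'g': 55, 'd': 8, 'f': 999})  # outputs {'f': 999, 'b': 7, 'g': 55, 'd': 8}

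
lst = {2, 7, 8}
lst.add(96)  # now {2, 7, 8, 96}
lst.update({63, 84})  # {2, 7, 8, 63, 84, 96}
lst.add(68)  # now {2, 7, 8, 63, 68, 84, 96}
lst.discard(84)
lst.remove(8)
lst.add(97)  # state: {2, 7, 63, 68, 96, 97}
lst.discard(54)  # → {2, 7, 63, 68, 96, 97}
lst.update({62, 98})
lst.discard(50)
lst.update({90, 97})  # {2, 7, 62, 63, 68, 90, 96, 97, 98}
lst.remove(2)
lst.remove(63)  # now {7, 62, 68, 90, 96, 97, 98}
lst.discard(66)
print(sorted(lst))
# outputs [7, 62, 68, 90, 96, 97, 98]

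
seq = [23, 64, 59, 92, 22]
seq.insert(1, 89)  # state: [23, 89, 64, 59, 92, 22]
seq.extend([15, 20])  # [23, 89, 64, 59, 92, 22, 15, 20]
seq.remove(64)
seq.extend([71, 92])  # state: [23, 89, 59, 92, 22, 15, 20, 71, 92]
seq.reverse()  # [92, 71, 20, 15, 22, 92, 59, 89, 23]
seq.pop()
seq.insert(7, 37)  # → [92, 71, 20, 15, 22, 92, 59, 37, 89]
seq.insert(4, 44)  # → [92, 71, 20, 15, 44, 22, 92, 59, 37, 89]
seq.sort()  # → [15, 20, 22, 37, 44, 59, 71, 89, 92, 92]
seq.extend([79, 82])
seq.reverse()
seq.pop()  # 15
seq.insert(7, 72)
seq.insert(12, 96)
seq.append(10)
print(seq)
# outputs [82, 79, 92, 92, 89, 71, 59, 72, 44, 37, 22, 20, 96, 10]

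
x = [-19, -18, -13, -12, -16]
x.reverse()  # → [-16, -12, -13, -18, -19]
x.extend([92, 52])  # [-16, -12, -13, -18, -19, 92, 52]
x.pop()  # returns 52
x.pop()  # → 92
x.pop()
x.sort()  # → [-18, -16, -13, -12]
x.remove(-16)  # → [-18, -13, -12]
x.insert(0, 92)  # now [92, -18, -13, -12]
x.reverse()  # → [-12, -13, -18, 92]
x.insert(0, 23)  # [23, -12, -13, -18, 92]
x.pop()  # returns 92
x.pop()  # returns -18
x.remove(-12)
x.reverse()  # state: [-13, 23]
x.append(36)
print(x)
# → [-13, 23, 36]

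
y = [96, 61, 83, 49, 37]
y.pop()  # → 37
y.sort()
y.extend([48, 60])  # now [49, 61, 83, 96, 48, 60]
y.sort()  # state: [48, 49, 60, 61, 83, 96]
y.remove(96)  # [48, 49, 60, 61, 83]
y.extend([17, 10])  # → [48, 49, 60, 61, 83, 17, 10]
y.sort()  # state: [10, 17, 48, 49, 60, 61, 83]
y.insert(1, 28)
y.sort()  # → [10, 17, 28, 48, 49, 60, 61, 83]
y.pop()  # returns 83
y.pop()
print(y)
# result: [10, 17, 28, 48, 49, 60]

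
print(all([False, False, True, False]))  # False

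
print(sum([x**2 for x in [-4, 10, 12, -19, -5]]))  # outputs 646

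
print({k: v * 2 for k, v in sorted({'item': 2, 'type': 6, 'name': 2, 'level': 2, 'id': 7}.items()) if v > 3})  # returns {'id': 14, 'type': 12}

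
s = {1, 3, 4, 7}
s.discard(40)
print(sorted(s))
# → [1, 3, 4, 7]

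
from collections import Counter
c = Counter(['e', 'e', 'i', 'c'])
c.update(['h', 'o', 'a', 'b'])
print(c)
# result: Counter({'e': 2, 'i': 1, 'c': 1, 'h': 1, 'o': 1, 'a': 1, 'b': 1})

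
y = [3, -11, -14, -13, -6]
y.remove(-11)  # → [3, -14, -13, -6]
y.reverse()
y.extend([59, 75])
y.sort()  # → [-14, -13, -6, 3, 59, 75]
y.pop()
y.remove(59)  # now [-14, -13, -6, 3]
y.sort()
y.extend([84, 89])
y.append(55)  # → [-14, -13, -6, 3, 84, 89, 55]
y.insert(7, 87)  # [-14, -13, -6, 3, 84, 89, 55, 87]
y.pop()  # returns 87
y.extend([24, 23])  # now [-14, -13, -6, 3, 84, 89, 55, 24, 23]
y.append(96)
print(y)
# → [-14, -13, -6, 3, 84, 89, 55, 24, 23, 96]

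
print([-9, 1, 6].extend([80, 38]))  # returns None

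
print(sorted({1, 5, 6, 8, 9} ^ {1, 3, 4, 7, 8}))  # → [3, 4, 5, 6, 7, 9]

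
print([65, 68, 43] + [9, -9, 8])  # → [65, 68, 43, 9, -9, 8]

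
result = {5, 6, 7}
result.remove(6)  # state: {5, 7}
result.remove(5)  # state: {7}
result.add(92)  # {7, 92}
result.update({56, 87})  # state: {7, 56, 87, 92}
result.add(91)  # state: {7, 56, 87, 91, 92}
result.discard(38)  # {7, 56, 87, 91, 92}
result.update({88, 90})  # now {7, 56, 87, 88, 90, 91, 92}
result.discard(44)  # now {7, 56, 87, 88, 90, 91, 92}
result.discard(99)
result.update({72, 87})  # {7, 56, 72, 87, 88, 90, 91, 92}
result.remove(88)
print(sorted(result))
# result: [7, 56, 72, 87, 90, 91, 92]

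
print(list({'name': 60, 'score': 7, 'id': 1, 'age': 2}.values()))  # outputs [60, 7, 1, 2]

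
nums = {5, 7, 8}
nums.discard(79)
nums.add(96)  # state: {5, 7, 8, 96}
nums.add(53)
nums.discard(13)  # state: {5, 7, 8, 53, 96}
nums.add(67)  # {5, 7, 8, 53, 67, 96}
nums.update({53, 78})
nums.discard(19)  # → {5, 7, 8, 53, 67, 78, 96}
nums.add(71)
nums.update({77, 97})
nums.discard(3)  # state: {5, 7, 8, 53, 67, 71, 77, 78, 96, 97}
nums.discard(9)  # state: {5, 7, 8, 53, 67, 71, 77, 78, 96, 97}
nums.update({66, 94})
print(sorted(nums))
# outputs [5, 7, 8, 53, 66, 67, 71, 77, 78, 94, 96, 97]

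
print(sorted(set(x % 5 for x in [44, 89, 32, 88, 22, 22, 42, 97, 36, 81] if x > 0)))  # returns [1, 2, 3, 4]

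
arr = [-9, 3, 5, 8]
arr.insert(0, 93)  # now [93, -9, 3, 5, 8]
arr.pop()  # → 8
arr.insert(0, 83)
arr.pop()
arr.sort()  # [-9, 3, 83, 93]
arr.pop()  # 93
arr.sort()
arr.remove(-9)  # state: [3, 83]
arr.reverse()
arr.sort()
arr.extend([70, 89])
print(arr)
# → [3, 83, 70, 89]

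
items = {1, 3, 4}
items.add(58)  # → {1, 3, 4, 58}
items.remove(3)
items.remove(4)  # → {1, 58}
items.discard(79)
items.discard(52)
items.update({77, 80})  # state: {1, 58, 77, 80}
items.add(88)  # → {1, 58, 77, 80, 88}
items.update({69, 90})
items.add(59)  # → {1, 58, 59, 69, 77, 80, 88, 90}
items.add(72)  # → {1, 58, 59, 69, 72, 77, 80, 88, 90}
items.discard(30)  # {1, 58, 59, 69, 72, 77, 80, 88, 90}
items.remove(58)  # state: {1, 59, 69, 72, 77, 80, 88, 90}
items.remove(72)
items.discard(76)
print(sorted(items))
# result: [1, 59, 69, 77, 80, 88, 90]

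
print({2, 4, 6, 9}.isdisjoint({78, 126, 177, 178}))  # True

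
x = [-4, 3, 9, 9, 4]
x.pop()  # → 4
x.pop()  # 9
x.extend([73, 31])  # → [-4, 3, 9, 73, 31]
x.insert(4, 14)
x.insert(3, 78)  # [-4, 3, 9, 78, 73, 14, 31]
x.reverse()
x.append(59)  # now [31, 14, 73, 78, 9, 3, -4, 59]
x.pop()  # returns 59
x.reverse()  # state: [-4, 3, 9, 78, 73, 14, 31]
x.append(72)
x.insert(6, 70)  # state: [-4, 3, 9, 78, 73, 14, 70, 31, 72]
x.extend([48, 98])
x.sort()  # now [-4, 3, 9, 14, 31, 48, 70, 72, 73, 78, 98]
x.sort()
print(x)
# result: [-4, 3, 9, 14, 31, 48, 70, 72, 73, 78, 98]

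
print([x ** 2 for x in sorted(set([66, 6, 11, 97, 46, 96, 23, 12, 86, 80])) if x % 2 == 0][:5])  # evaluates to [36, 144, 2116, 4356, 6400]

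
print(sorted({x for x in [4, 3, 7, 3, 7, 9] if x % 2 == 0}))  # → [4]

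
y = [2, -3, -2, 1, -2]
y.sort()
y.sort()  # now [-3, -2, -2, 1, 2]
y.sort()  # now [-3, -2, -2, 1, 2]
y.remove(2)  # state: [-3, -2, -2, 1]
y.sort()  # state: [-3, -2, -2, 1]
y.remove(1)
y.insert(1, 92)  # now [-3, 92, -2, -2]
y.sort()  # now [-3, -2, -2, 92]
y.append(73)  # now [-3, -2, -2, 92, 73]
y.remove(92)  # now [-3, -2, -2, 73]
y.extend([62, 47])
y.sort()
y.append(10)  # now [-3, -2, -2, 47, 62, 73, 10]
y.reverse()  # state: [10, 73, 62, 47, -2, -2, -3]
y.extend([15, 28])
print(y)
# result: [10, 73, 62, 47, -2, -2, -3, 15, 28]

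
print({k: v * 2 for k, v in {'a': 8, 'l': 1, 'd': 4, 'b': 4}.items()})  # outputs {'a': 16, 'l': 2, 'd': 8, 'b': 8}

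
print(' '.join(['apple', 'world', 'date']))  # apple world date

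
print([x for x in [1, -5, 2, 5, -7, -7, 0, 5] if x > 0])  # [1, 2, 5, 5]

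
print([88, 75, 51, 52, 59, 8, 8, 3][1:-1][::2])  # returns [75, 52, 8]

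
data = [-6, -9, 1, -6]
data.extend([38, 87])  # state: [-6, -9, 1, -6, 38, 87]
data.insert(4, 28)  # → [-6, -9, 1, -6, 28, 38, 87]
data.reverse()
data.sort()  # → [-9, -6, -6, 1, 28, 38, 87]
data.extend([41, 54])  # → [-9, -6, -6, 1, 28, 38, 87, 41, 54]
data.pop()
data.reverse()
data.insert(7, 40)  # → [41, 87, 38, 28, 1, -6, -6, 40, -9]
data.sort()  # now [-9, -6, -6, 1, 28, 38, 40, 41, 87]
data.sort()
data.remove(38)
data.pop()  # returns 87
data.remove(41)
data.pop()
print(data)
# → [-9, -6, -6, 1, 28]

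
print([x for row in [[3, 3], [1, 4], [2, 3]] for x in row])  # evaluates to [3, 3, 1, 4, 2, 3]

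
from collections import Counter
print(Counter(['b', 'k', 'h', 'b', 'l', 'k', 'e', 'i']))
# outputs Counter({'b': 2, 'k': 2, 'h': 1, 'l': 1, 'e': 1, 'i': 1})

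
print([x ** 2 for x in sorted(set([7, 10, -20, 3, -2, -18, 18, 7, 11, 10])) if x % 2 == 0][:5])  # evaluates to [400, 324, 4, 100, 324]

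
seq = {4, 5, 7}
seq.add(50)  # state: {4, 5, 7, 50}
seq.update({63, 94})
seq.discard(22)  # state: {4, 5, 7, 50, 63, 94}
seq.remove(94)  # {4, 5, 7, 50, 63}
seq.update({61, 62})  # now {4, 5, 7, 50, 61, 62, 63}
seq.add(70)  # {4, 5, 7, 50, 61, 62, 63, 70}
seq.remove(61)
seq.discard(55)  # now {4, 5, 7, 50, 62, 63, 70}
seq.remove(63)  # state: {4, 5, 7, 50, 62, 70}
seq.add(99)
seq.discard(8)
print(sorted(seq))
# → [4, 5, 7, 50, 62, 70, 99]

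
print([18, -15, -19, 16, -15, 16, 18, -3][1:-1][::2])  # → [-15, 16, 16]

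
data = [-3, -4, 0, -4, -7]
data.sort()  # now [-7, -4, -4, -3, 0]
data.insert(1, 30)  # [-7, 30, -4, -4, -3, 0]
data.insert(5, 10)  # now [-7, 30, -4, -4, -3, 10, 0]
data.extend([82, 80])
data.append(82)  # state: [-7, 30, -4, -4, -3, 10, 0, 82, 80, 82]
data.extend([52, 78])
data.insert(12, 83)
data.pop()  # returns 83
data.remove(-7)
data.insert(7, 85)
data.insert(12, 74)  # [30, -4, -4, -3, 10, 0, 82, 85, 80, 82, 52, 78, 74]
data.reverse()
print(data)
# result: [74, 78, 52, 82, 80, 85, 82, 0, 10, -3, -4, -4, 30]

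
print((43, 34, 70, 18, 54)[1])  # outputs 34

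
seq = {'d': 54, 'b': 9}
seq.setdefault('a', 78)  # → 78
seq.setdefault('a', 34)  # 78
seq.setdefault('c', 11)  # 11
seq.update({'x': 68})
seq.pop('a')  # 78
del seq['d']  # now {'b': 9, 'c': 11, 'x': 68}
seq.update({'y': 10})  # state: {'b': 9, 'c': 11, 'x': 68, 'y': 10}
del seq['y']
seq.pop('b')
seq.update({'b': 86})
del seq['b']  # {'c': 11, 'x': 68}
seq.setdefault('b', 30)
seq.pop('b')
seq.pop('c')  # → 11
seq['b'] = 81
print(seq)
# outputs {'x': 68, 'b': 81}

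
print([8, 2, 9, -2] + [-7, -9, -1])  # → [8, 2, 9, -2, -7, -9, -1]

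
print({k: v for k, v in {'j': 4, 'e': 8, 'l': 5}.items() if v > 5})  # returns {'e': 8}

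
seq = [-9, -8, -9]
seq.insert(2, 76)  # [-9, -8, 76, -9]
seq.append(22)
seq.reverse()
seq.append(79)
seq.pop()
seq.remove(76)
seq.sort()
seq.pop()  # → 22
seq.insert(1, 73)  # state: [-9, 73, -9, -8]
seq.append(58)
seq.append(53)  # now [-9, 73, -9, -8, 58, 53]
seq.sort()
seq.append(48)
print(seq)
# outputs [-9, -9, -8, 53, 58, 73, 48]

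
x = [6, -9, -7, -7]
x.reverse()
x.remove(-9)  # [-7, -7, 6]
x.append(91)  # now [-7, -7, 6, 91]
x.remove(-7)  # [-7, 6, 91]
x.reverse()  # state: [91, 6, -7]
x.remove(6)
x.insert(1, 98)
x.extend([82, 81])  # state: [91, 98, -7, 82, 81]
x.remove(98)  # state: [91, -7, 82, 81]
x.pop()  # 81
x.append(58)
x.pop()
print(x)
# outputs [91, -7, 82]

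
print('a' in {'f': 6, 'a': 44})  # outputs True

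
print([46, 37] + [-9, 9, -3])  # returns [46, 37, -9, 9, -3]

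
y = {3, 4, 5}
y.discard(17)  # {3, 4, 5}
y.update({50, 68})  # {3, 4, 5, 50, 68}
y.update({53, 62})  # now {3, 4, 5, 50, 53, 62, 68}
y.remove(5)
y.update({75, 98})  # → {3, 4, 50, 53, 62, 68, 75, 98}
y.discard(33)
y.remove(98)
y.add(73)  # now {3, 4, 50, 53, 62, 68, 73, 75}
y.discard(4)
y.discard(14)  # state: {3, 50, 53, 62, 68, 73, 75}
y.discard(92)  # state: {3, 50, 53, 62, 68, 73, 75}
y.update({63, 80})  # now {3, 50, 53, 62, 63, 68, 73, 75, 80}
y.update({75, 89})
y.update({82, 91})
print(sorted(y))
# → [3, 50, 53, 62, 63, 68, 73, 75, 80, 82, 89, 91]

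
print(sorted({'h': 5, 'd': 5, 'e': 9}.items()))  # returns [('d', 5), ('e', 9), ('h', 5)]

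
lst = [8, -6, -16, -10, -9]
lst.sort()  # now [-16, -10, -9, -6, 8]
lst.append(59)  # [-16, -10, -9, -6, 8, 59]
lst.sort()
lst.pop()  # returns 59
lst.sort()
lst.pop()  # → 8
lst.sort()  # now [-16, -10, -9, -6]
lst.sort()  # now [-16, -10, -9, -6]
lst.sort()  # [-16, -10, -9, -6]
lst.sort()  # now [-16, -10, -9, -6]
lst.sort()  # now [-16, -10, -9, -6]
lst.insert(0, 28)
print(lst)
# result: [28, -16, -10, -9, -6]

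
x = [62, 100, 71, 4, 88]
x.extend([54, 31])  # [62, 100, 71, 4, 88, 54, 31]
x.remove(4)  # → [62, 100, 71, 88, 54, 31]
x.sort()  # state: [31, 54, 62, 71, 88, 100]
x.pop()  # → 100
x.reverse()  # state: [88, 71, 62, 54, 31]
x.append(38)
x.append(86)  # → [88, 71, 62, 54, 31, 38, 86]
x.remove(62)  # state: [88, 71, 54, 31, 38, 86]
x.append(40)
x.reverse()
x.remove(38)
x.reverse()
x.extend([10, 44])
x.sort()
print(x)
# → [10, 31, 40, 44, 54, 71, 86, 88]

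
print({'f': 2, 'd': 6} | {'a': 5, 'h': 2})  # {'f': 2, 'd': 6, 'a': 5, 'h': 2}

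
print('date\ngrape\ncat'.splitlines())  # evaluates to ['date', 'grape', 'cat']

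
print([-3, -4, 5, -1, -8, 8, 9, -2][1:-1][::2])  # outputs [-4, -1, 8]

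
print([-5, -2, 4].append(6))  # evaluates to None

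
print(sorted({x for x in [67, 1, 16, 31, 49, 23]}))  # [1, 16, 23, 31, 49, 67]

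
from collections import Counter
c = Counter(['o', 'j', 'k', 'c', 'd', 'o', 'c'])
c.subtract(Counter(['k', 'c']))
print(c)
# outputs Counter({'o': 2, 'j': 1, 'c': 1, 'd': 1, 'k': 0})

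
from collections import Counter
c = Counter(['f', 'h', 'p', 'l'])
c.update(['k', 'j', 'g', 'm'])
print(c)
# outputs Counter({'f': 1, 'h': 1, 'p': 1, 'l': 1, 'k': 1, 'j': 1, 'g': 1, 'm': 1})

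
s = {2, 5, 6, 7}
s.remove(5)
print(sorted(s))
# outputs [2, 6, 7]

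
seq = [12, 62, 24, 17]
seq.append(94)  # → [12, 62, 24, 17, 94]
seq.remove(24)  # [12, 62, 17, 94]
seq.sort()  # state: [12, 17, 62, 94]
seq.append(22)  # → [12, 17, 62, 94, 22]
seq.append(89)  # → [12, 17, 62, 94, 22, 89]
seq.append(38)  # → [12, 17, 62, 94, 22, 89, 38]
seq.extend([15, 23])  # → [12, 17, 62, 94, 22, 89, 38, 15, 23]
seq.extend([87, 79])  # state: [12, 17, 62, 94, 22, 89, 38, 15, 23, 87, 79]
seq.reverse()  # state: [79, 87, 23, 15, 38, 89, 22, 94, 62, 17, 12]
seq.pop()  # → 12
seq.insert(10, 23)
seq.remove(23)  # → [79, 87, 15, 38, 89, 22, 94, 62, 17, 23]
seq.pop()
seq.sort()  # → [15, 17, 22, 38, 62, 79, 87, 89, 94]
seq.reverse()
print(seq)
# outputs [94, 89, 87, 79, 62, 38, 22, 17, 15]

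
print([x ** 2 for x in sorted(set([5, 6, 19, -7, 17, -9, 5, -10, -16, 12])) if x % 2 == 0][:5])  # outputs [256, 100, 36, 144]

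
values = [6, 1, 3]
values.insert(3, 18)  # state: [6, 1, 3, 18]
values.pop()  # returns 18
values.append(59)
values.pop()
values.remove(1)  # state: [6, 3]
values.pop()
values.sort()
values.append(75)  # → [6, 75]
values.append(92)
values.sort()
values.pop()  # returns 92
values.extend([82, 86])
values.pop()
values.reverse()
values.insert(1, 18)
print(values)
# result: [82, 18, 75, 6]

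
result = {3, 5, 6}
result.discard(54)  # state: {3, 5, 6}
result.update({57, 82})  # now {3, 5, 6, 57, 82}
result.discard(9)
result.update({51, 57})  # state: {3, 5, 6, 51, 57, 82}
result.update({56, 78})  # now {3, 5, 6, 51, 56, 57, 78, 82}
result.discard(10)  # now {3, 5, 6, 51, 56, 57, 78, 82}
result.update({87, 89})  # {3, 5, 6, 51, 56, 57, 78, 82, 87, 89}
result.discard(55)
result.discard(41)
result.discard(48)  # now {3, 5, 6, 51, 56, 57, 78, 82, 87, 89}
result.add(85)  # {3, 5, 6, 51, 56, 57, 78, 82, 85, 87, 89}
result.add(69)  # {3, 5, 6, 51, 56, 57, 69, 78, 82, 85, 87, 89}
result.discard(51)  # {3, 5, 6, 56, 57, 69, 78, 82, 85, 87, 89}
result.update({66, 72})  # {3, 5, 6, 56, 57, 66, 69, 72, 78, 82, 85, 87, 89}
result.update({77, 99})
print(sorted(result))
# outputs [3, 5, 6, 56, 57, 66, 69, 72, 77, 78, 82, 85, 87, 89, 99]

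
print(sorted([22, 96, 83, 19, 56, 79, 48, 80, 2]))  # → [2, 19, 22, 48, 56, 79, 80, 83, 96]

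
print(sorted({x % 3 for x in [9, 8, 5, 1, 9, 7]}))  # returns [0, 1, 2]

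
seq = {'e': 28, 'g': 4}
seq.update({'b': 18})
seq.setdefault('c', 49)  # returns 49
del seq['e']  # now {'g': 4, 'b': 18, 'c': 49}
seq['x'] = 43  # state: {'g': 4, 'b': 18, 'c': 49, 'x': 43}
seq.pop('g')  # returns 4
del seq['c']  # {'b': 18, 'x': 43}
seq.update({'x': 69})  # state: {'b': 18, 'x': 69}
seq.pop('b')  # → 18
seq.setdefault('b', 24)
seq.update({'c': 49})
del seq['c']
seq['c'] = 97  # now {'x': 69, 'b': 24, 'c': 97}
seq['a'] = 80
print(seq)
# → {'x': 69, 'b': 24, 'c': 97, 'a': 80}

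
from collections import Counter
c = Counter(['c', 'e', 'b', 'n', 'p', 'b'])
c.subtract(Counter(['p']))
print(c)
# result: Counter({'b': 2, 'c': 1, 'e': 1, 'n': 1, 'p': 0})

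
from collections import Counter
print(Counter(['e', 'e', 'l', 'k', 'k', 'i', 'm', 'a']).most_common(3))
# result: [('e', 2), ('k', 2), ('l', 1)]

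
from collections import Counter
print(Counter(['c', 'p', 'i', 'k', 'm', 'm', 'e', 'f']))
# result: Counter({'m': 2, 'c': 1, 'p': 1, 'i': 1, 'k': 1, 'e': 1, 'f': 1})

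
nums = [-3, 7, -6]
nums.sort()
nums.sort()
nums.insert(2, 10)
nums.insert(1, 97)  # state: [-6, 97, -3, 10, 7]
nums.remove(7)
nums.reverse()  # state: [10, -3, 97, -6]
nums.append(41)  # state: [10, -3, 97, -6, 41]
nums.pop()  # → 41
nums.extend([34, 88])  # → [10, -3, 97, -6, 34, 88]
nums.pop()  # 88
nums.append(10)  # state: [10, -3, 97, -6, 34, 10]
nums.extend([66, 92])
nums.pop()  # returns 92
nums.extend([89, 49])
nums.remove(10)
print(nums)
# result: [-3, 97, -6, 34, 10, 66, 89, 49]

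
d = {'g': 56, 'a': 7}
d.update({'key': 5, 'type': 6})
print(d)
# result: {'g': 56, 'a': 7, 'key': 5, 'type': 6}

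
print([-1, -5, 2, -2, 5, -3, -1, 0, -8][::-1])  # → [-8, 0, -1, -3, 5, -2, 2, -5, -1]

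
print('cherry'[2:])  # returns erry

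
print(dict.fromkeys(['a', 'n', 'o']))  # {'a': None, 'n': None, 'o': None}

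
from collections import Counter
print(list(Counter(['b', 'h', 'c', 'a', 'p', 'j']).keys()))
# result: ['b', 'h', 'c', 'a', 'p', 'j']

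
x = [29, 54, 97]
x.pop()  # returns 97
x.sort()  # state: [29, 54]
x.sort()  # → [29, 54]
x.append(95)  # [29, 54, 95]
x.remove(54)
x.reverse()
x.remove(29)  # [95]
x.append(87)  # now [95, 87]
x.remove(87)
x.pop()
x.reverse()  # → []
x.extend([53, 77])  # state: [53, 77]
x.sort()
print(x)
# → [53, 77]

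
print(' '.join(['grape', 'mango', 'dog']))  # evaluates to grape mango dog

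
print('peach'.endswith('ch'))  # True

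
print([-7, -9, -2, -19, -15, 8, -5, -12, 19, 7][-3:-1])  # [-12, 19]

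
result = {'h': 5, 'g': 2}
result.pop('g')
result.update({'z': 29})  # {'h': 5, 'z': 29}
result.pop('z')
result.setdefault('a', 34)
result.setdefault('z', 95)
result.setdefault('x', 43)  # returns 43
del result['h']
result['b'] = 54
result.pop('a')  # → 34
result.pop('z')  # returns 95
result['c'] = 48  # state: {'x': 43, 'b': 54, 'c': 48}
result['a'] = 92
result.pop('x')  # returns 43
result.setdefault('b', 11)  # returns 54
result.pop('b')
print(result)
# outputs {'c': 48, 'a': 92}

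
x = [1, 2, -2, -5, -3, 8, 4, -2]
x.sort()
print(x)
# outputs [-5, -3, -2, -2, 1, 2, 4, 8]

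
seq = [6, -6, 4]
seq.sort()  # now [-6, 4, 6]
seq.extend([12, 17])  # [-6, 4, 6, 12, 17]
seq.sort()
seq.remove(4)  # [-6, 6, 12, 17]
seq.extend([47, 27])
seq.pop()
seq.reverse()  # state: [47, 17, 12, 6, -6]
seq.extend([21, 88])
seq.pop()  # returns 88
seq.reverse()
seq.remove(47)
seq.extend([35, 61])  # [21, -6, 6, 12, 17, 35, 61]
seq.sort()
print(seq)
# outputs [-6, 6, 12, 17, 21, 35, 61]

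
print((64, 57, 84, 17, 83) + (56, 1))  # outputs (64, 57, 84, 17, 83, 56, 1)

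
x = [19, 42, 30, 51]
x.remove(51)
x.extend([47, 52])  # [19, 42, 30, 47, 52]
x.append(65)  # [19, 42, 30, 47, 52, 65]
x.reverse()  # [65, 52, 47, 30, 42, 19]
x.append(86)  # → [65, 52, 47, 30, 42, 19, 86]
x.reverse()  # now [86, 19, 42, 30, 47, 52, 65]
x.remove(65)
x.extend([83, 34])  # [86, 19, 42, 30, 47, 52, 83, 34]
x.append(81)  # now [86, 19, 42, 30, 47, 52, 83, 34, 81]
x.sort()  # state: [19, 30, 34, 42, 47, 52, 81, 83, 86]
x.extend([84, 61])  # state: [19, 30, 34, 42, 47, 52, 81, 83, 86, 84, 61]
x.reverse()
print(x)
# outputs [61, 84, 86, 83, 81, 52, 47, 42, 34, 30, 19]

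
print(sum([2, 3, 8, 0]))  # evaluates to 13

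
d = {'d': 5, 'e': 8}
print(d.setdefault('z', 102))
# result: 102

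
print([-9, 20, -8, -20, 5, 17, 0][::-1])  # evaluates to [0, 17, 5, -20, -8, 20, -9]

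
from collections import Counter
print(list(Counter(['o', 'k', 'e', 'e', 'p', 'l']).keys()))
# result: ['o', 'k', 'e', 'p', 'l']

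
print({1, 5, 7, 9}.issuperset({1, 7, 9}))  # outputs True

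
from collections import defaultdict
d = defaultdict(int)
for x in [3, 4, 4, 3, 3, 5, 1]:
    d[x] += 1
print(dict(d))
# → {3: 3, 4: 2, 5: 1, 1: 1}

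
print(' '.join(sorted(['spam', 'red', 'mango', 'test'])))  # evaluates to mango red spam test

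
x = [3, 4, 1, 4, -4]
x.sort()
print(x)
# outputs [-4, 1, 3, 4, 4]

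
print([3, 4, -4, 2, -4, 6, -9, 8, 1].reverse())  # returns None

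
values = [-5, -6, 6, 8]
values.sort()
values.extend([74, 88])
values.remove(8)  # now [-6, -5, 6, 74, 88]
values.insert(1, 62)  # [-6, 62, -5, 6, 74, 88]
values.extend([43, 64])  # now [-6, 62, -5, 6, 74, 88, 43, 64]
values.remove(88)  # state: [-6, 62, -5, 6, 74, 43, 64]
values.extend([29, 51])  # [-6, 62, -5, 6, 74, 43, 64, 29, 51]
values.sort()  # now [-6, -5, 6, 29, 43, 51, 62, 64, 74]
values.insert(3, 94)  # [-6, -5, 6, 94, 29, 43, 51, 62, 64, 74]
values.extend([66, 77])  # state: [-6, -5, 6, 94, 29, 43, 51, 62, 64, 74, 66, 77]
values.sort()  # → [-6, -5, 6, 29, 43, 51, 62, 64, 66, 74, 77, 94]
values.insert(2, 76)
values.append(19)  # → [-6, -5, 76, 6, 29, 43, 51, 62, 64, 66, 74, 77, 94, 19]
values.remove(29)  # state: [-6, -5, 76, 6, 43, 51, 62, 64, 66, 74, 77, 94, 19]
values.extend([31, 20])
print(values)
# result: [-6, -5, 76, 6, 43, 51, 62, 64, 66, 74, 77, 94, 19, 31, 20]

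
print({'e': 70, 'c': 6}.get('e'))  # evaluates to 70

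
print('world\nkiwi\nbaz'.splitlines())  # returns ['world', 'kiwi', 'baz']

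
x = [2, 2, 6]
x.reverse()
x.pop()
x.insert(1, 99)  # [6, 99, 2]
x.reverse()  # [2, 99, 6]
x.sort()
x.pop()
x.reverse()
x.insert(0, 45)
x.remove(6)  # [45, 2]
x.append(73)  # [45, 2, 73]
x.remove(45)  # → [2, 73]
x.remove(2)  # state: [73]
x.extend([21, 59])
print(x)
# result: [73, 21, 59]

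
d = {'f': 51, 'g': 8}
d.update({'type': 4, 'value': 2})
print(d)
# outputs {'f': 51, 'g': 8, 'type': 4, 'value': 2}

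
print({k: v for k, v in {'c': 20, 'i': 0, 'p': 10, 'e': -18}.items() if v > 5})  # {'c': 20, 'p': 10}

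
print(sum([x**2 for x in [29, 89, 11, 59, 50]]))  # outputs 14864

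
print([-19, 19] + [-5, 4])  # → [-19, 19, -5, 4]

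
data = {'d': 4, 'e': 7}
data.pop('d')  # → 4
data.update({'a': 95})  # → {'e': 7, 'a': 95}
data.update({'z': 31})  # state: {'e': 7, 'a': 95, 'z': 31}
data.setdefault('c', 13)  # 13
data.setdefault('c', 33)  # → 13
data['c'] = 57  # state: {'e': 7, 'a': 95, 'z': 31, 'c': 57}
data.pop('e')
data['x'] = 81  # {'a': 95, 'z': 31, 'c': 57, 'x': 81}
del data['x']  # {'a': 95, 'z': 31, 'c': 57}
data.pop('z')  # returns 31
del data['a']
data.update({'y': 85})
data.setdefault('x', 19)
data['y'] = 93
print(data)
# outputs {'c': 57, 'y': 93, 'x': 19}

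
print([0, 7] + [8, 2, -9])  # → [0, 7, 8, 2, -9]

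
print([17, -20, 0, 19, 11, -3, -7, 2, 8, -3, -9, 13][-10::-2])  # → [0, 17]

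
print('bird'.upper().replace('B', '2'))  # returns 2IRD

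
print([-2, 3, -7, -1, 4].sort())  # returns None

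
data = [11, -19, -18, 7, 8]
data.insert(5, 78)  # [11, -19, -18, 7, 8, 78]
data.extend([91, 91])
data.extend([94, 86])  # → [11, -19, -18, 7, 8, 78, 91, 91, 94, 86]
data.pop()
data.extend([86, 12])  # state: [11, -19, -18, 7, 8, 78, 91, 91, 94, 86, 12]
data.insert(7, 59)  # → [11, -19, -18, 7, 8, 78, 91, 59, 91, 94, 86, 12]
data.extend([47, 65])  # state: [11, -19, -18, 7, 8, 78, 91, 59, 91, 94, 86, 12, 47, 65]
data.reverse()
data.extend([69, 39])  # [65, 47, 12, 86, 94, 91, 59, 91, 78, 8, 7, -18, -19, 11, 69, 39]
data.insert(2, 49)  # [65, 47, 49, 12, 86, 94, 91, 59, 91, 78, 8, 7, -18, -19, 11, 69, 39]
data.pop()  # 39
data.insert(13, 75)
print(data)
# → [65, 47, 49, 12, 86, 94, 91, 59, 91, 78, 8, 7, -18, 75, -19, 11, 69]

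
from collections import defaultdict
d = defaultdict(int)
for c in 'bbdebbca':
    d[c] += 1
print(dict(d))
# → {'b': 4, 'd': 1, 'e': 1, 'c': 1, 'a': 1}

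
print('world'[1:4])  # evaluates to orl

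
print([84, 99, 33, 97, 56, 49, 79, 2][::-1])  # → [2, 79, 49, 56, 97, 33, 99, 84]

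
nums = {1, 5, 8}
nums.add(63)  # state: {1, 5, 8, 63}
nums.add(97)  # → {1, 5, 8, 63, 97}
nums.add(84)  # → {1, 5, 8, 63, 84, 97}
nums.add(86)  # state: {1, 5, 8, 63, 84, 86, 97}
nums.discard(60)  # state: {1, 5, 8, 63, 84, 86, 97}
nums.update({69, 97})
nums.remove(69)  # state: {1, 5, 8, 63, 84, 86, 97}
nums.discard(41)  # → {1, 5, 8, 63, 84, 86, 97}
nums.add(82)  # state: {1, 5, 8, 63, 82, 84, 86, 97}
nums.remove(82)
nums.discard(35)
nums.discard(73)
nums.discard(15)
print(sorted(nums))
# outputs [1, 5, 8, 63, 84, 86, 97]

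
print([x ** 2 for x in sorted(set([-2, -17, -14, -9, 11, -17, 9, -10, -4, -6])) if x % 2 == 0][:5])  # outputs [196, 100, 36, 16, 4]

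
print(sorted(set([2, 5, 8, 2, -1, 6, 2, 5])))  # [-1, 2, 5, 6, 8]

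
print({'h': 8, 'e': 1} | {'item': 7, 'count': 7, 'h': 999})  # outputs {'h': 999, 'e': 1, 'item': 7, 'count': 7}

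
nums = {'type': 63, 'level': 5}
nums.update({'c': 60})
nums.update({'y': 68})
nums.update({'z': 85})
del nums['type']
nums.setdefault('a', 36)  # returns 36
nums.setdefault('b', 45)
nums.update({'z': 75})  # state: {'level': 5, 'c': 60, 'y': 68, 'z': 75, 'a': 36, 'b': 45}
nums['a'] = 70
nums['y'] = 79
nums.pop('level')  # 5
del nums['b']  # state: {'c': 60, 'y': 79, 'z': 75, 'a': 70}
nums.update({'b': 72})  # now {'c': 60, 'y': 79, 'z': 75, 'a': 70, 'b': 72}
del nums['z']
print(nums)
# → {'c': 60, 'y': 79, 'a': 70, 'b': 72}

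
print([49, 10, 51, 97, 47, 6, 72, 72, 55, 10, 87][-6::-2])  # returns [6, 97, 10]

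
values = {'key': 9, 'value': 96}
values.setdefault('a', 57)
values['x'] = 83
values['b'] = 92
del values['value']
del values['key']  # {'a': 57, 'x': 83, 'b': 92}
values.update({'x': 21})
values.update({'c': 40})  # {'a': 57, 'x': 21, 'b': 92, 'c': 40}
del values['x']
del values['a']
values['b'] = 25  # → {'b': 25, 'c': 40}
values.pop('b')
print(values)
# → {'c': 40}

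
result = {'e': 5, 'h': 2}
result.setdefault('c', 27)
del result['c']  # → {'e': 5, 'h': 2}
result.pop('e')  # 5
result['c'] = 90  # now {'h': 2, 'c': 90}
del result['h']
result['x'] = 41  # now {'c': 90, 'x': 41}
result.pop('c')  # 90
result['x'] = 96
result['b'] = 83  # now {'x': 96, 'b': 83}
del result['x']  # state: {'b': 83}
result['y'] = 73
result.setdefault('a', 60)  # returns 60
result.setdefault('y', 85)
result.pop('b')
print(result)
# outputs {'y': 73, 'a': 60}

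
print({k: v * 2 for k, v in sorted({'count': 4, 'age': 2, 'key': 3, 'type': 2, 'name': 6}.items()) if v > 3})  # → {'count': 8, 'name': 12}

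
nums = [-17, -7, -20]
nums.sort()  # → [-20, -17, -7]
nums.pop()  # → -7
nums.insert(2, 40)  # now [-20, -17, 40]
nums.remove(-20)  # [-17, 40]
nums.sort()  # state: [-17, 40]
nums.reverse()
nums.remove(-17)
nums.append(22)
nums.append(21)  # [40, 22, 21]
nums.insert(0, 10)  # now [10, 40, 22, 21]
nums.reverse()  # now [21, 22, 40, 10]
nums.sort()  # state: [10, 21, 22, 40]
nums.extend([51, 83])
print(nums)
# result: [10, 21, 22, 40, 51, 83]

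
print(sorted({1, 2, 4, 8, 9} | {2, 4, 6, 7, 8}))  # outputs [1, 2, 4, 6, 7, 8, 9]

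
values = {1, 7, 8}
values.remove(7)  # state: {1, 8}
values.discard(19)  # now {1, 8}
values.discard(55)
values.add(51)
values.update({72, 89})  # {1, 8, 51, 72, 89}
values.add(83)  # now {1, 8, 51, 72, 83, 89}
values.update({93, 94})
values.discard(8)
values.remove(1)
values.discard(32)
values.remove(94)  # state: {51, 72, 83, 89, 93}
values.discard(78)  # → {51, 72, 83, 89, 93}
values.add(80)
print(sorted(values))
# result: [51, 72, 80, 83, 89, 93]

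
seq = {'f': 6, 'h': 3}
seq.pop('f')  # 6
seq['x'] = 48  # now {'h': 3, 'x': 48}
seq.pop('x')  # 48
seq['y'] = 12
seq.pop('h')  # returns 3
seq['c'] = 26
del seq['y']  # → {'c': 26}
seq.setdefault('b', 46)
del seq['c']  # {'b': 46}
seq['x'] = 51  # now {'b': 46, 'x': 51}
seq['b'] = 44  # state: {'b': 44, 'x': 51}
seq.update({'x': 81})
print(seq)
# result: {'b': 44, 'x': 81}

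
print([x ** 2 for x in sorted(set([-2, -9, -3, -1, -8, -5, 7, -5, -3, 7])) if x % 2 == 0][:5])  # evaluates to [64, 4]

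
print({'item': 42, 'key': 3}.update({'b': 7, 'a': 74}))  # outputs None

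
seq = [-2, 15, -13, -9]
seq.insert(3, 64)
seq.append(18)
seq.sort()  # [-13, -9, -2, 15, 18, 64]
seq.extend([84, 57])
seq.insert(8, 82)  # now [-13, -9, -2, 15, 18, 64, 84, 57, 82]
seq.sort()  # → [-13, -9, -2, 15, 18, 57, 64, 82, 84]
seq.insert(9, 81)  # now [-13, -9, -2, 15, 18, 57, 64, 82, 84, 81]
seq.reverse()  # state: [81, 84, 82, 64, 57, 18, 15, -2, -9, -13]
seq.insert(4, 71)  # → [81, 84, 82, 64, 71, 57, 18, 15, -2, -9, -13]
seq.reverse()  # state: [-13, -9, -2, 15, 18, 57, 71, 64, 82, 84, 81]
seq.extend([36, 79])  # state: [-13, -9, -2, 15, 18, 57, 71, 64, 82, 84, 81, 36, 79]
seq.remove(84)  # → [-13, -9, -2, 15, 18, 57, 71, 64, 82, 81, 36, 79]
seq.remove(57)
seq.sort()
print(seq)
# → [-13, -9, -2, 15, 18, 36, 64, 71, 79, 81, 82]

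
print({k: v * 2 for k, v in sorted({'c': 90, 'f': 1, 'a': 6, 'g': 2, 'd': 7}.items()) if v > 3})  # {'a': 12, 'c': 180, 'd': 14}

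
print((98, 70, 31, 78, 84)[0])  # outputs 98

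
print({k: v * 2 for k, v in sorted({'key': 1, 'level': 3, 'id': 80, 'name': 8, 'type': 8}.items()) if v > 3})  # {'id': 160, 'name': 16, 'type': 16}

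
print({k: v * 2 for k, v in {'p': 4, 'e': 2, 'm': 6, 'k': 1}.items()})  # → {'p': 8, 'e': 4, 'm': 12, 'k': 2}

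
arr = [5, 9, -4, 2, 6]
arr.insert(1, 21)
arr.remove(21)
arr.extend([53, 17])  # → [5, 9, -4, 2, 6, 53, 17]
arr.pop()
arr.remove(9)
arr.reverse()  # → [53, 6, 2, -4, 5]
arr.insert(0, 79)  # [79, 53, 6, 2, -4, 5]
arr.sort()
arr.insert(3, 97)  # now [-4, 2, 5, 97, 6, 53, 79]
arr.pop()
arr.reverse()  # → [53, 6, 97, 5, 2, -4]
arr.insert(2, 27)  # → [53, 6, 27, 97, 5, 2, -4]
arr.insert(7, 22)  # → [53, 6, 27, 97, 5, 2, -4, 22]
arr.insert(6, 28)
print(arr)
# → [53, 6, 27, 97, 5, 2, 28, -4, 22]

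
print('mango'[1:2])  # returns a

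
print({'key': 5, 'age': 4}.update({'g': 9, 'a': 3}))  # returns None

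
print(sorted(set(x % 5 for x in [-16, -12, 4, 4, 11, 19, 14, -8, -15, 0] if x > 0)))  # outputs [1, 4]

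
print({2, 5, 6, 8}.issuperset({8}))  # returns True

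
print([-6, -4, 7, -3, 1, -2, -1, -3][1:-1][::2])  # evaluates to [-4, -3, -2]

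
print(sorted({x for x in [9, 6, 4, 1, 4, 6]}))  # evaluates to [1, 4, 6, 9]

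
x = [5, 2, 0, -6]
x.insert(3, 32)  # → [5, 2, 0, 32, -6]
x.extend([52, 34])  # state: [5, 2, 0, 32, -6, 52, 34]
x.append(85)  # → [5, 2, 0, 32, -6, 52, 34, 85]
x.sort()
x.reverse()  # [85, 52, 34, 32, 5, 2, 0, -6]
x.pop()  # -6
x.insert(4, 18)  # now [85, 52, 34, 32, 18, 5, 2, 0]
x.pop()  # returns 0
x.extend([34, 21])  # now [85, 52, 34, 32, 18, 5, 2, 34, 21]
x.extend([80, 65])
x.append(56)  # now [85, 52, 34, 32, 18, 5, 2, 34, 21, 80, 65, 56]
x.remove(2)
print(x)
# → [85, 52, 34, 32, 18, 5, 34, 21, 80, 65, 56]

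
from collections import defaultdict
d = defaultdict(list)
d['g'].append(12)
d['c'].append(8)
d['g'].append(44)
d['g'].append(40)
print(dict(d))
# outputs {'g': [12, 44, 40], 'c': [8]}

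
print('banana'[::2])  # bnn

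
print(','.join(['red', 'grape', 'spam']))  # red,grape,spam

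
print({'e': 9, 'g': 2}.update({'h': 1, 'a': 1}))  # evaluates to None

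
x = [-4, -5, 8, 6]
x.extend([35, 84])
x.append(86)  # [-4, -5, 8, 6, 35, 84, 86]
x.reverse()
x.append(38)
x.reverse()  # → [38, -4, -5, 8, 6, 35, 84, 86]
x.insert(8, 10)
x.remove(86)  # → [38, -4, -5, 8, 6, 35, 84, 10]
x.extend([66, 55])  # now [38, -4, -5, 8, 6, 35, 84, 10, 66, 55]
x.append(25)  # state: [38, -4, -5, 8, 6, 35, 84, 10, 66, 55, 25]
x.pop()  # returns 25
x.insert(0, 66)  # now [66, 38, -4, -5, 8, 6, 35, 84, 10, 66, 55]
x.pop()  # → 55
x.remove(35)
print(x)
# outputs [66, 38, -4, -5, 8, 6, 84, 10, 66]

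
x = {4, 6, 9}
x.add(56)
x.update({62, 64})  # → {4, 6, 9, 56, 62, 64}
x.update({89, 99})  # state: {4, 6, 9, 56, 62, 64, 89, 99}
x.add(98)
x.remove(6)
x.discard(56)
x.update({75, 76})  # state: {4, 9, 62, 64, 75, 76, 89, 98, 99}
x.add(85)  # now {4, 9, 62, 64, 75, 76, 85, 89, 98, 99}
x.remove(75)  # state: {4, 9, 62, 64, 76, 85, 89, 98, 99}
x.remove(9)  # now {4, 62, 64, 76, 85, 89, 98, 99}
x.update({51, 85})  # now {4, 51, 62, 64, 76, 85, 89, 98, 99}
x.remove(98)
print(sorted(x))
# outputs [4, 51, 62, 64, 76, 85, 89, 99]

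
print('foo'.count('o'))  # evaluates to 2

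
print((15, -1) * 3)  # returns (15, -1, 15, -1, 15, -1)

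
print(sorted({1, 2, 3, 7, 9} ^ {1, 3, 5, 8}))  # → [2, 5, 7, 8, 9]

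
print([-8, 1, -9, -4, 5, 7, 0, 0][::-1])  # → [0, 0, 7, 5, -4, -9, 1, -8]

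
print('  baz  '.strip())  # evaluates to baz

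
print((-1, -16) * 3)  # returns (-1, -16, -1, -16, -1, -16)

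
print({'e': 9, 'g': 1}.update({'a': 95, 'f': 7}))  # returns None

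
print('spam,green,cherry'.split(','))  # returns ['spam', 'green', 'cherry']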